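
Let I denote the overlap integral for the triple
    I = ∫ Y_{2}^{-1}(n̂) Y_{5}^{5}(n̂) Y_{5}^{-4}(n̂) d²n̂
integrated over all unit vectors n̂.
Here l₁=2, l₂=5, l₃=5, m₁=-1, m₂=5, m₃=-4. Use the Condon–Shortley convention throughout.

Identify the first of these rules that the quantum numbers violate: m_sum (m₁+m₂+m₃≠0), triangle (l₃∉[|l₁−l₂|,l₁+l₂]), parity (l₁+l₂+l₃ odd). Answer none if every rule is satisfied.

azimuthal sum: -1 + 5 − 4 = 0  ✓
3 ≤ 5 ≤ 7 (triangle on l)  ✓
L = 2 + 5 + 5 = 12 (even)  ✓

none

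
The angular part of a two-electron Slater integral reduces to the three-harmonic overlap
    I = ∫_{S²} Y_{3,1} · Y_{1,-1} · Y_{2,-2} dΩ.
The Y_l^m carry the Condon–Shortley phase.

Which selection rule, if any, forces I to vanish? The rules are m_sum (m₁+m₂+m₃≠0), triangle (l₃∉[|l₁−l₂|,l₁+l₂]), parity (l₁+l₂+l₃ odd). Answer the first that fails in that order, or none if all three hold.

m_sum

Σmᵢ = -2  ✗
l₃∈[|l₁−l₂|,l₁+l₂]=[2,4], have l₃=2
Σlᵢ = 6 ⇒ even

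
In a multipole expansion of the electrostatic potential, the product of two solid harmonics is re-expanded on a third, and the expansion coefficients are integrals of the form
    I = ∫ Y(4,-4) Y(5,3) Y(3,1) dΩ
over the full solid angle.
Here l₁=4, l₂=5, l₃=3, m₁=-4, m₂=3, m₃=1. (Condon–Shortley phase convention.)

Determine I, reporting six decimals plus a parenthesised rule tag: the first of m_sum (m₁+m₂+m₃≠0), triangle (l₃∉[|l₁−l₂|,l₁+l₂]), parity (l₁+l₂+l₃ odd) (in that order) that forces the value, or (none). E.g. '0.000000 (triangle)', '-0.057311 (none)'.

0.169606 (none)

Rules hold: Σm=0, L=12 even, 1≤3≤9.
N = 9·11·7 = 693
Δ = 6!·2!·4!/13! = 1/180180
Racah Σ t=2..4: t=2:+1/576 t=3:−1/144 t=4:+1/576 = -1/288
⇒ 3j(4 5 3; 0 0 0)² = 20/1001, sgn +1
Racah Σ t=6..6: t=6:+1/5760 = 1/5760
⇒ 3j(4 5 3; -4 3 1)² = 56/2145, sgn +1
4πI² = N·(3j₀)²·(3jₘ)² = 672/1859
I = +1·√(0.361485/4π) = 0.16960553
No selection rule forces the value: the integral is nonzero (none).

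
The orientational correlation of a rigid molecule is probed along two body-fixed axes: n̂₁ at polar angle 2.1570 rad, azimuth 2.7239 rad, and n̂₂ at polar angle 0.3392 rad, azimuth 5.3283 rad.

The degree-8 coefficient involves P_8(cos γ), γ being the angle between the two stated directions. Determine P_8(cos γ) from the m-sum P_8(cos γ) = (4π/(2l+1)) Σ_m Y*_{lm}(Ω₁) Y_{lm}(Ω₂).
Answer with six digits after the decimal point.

0.162771

Term-by-term m-sum for l=8 (normalisation 4π/17 = 0.739198):
  m=-8: (-0.117161+0.023744i) × (+0.000017+0.000076i) = -0.000004-0.000008i  (running Σ = -0.000004-0.000008i)
  m=-7: (-0.310042-0.068597i) × (+0.000808+0.000343i) = -0.000227-0.000162i  (running Σ = -0.000231-0.000170i)
  m=-6: (-0.363525-0.268090i) × (+0.005360-0.003315i) = -0.002837-0.000232i  (running Σ = -0.003068-0.000402i)
  m=-5: (-0.142041-0.249427i) × (+0.002005-0.032272i) = -0.008334+0.004084i  (running Σ = -0.011403+0.003682i)
  m=-4: (+0.014134+0.140902i) × (-0.094568-0.076153i) = +0.009394-0.014401i  (running Σ = -0.002009-0.010719i)
  m=-3: (-0.113819+0.346103i) × (-0.312910+0.088942i) = +0.004832-0.118422i  (running Σ = +0.002823-0.129142i)
  m=-2: (-0.029298+0.032384i) × (-0.187924+0.532992i) = -0.011755-0.021701i  (running Σ = -0.008931-0.150843i)
  m=-1: (+0.310687-0.137885i) × (+0.259910+0.367232i) = +0.131386+0.078256i  (running Σ = +0.122455-0.072587i)
  m=0: (+0.096263-0.000000i) × (-0.256703+0.000000i) = -0.024711+0.000000i  (running Σ = +0.097744-0.072587i)
  m=1: (-0.310687-0.137885i) × (-0.259910+0.367232i) = +0.131386-0.078256i  (running Σ = +0.229131-0.150843i)
  m=2: (-0.029298-0.032384i) × (-0.187924-0.532992i) = -0.011755+0.021701i  (running Σ = +0.217376-0.129142i)
  m=3: (+0.113819+0.346103i) × (+0.312910+0.088942i) = +0.004832+0.118422i  (running Σ = +0.222208-0.010719i)
  m=4: (+0.014134-0.140902i) × (-0.094568+0.076153i) = +0.009394+0.014401i  (running Σ = +0.231602+0.003682i)
  m=5: (+0.142041-0.249427i) × (-0.002005-0.032272i) = -0.008334-0.004084i  (running Σ = +0.223267-0.000402i)
  m=6: (-0.363525+0.268090i) × (+0.005360+0.003315i) = -0.002837+0.000232i  (running Σ = +0.220430-0.000170i)
  m=7: (+0.310042-0.068597i) × (-0.000808+0.000343i) = -0.000227+0.000162i  (running Σ = +0.220203-0.000008i)
  m=8: (-0.117161-0.023744i) × (+0.000017-0.000076i) = -0.000004+0.000008i  (running Σ = +0.220199-0.000000i)
Total Σ_m = +0.220199-0.000000i. Multiply by 0.739198: +0.162771-0.000000i. P_8(cos γ) = 0.162771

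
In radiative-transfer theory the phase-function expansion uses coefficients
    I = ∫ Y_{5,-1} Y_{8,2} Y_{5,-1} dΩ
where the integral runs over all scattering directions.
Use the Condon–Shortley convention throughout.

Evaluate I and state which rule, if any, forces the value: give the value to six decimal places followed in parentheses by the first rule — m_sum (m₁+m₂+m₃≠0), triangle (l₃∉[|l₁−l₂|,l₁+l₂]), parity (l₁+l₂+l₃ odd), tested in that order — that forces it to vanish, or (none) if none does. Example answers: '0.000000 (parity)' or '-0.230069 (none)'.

Rules hold: Σm=0, L=18 even, 3≤5≤13.
N = 11·17·11 = 2057
Δ = 8!·2!·8!/19! = 1/37413090
Racah Σ t=3..5: t=3:−1/1036800 t=4:+1/331776 t=5:−1/1036800 = 1/921600
⇒ 3j(5 8 5; 0 0 0)² = 490/46189, sgn -1
Racah Σ t=4..6: t=4:+1/1658880 t=5:−1/518400 t=6:+1/1658880 = -1/1382400
⇒ 3j(5 8 5; -1 2 -1)² = 504/46189, sgn -1
4πI² = N·(3j₀)²·(3jₘ)² = 246960/1037153
I = +1·√(0.238113/4π) = 0.13765341
No selection rule forces the value: the integral is nonzero (none).

0.137653 (none)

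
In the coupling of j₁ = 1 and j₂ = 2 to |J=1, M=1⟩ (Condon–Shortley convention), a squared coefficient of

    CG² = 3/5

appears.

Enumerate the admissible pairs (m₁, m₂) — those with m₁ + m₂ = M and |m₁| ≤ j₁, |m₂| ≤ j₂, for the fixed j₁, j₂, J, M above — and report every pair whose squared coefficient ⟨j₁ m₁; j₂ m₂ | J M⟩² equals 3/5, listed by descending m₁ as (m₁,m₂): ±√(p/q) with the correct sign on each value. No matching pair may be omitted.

(-1,2): +√(3/5)

Admissible pairs with m₁+m₂ = M = 1: (-1,2), (0,1), (1,0)
  (m₁,m₂)=(1,0): CG² = 1/10, CG = +√(1/10)
  (m₁,m₂)=(0,1): CG² = 3/10, CG = −√(3/10)
  (m₁,m₂)=(-1,2): CG² = 3/5, CG = +√(3/5)   ← matches the target
Pairs with CG² = 3/5: (-1,2): +√(3/5)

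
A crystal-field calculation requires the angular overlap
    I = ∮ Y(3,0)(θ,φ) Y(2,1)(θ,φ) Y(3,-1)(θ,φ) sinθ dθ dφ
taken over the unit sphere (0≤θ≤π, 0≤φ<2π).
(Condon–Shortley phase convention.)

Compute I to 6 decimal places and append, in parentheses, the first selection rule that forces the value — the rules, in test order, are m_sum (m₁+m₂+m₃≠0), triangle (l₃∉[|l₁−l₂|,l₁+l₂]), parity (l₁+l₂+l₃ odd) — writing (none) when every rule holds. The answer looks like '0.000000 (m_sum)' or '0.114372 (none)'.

Rules hold: Σm=0, L=8 even, 1≤3≤5.
N = 7·5·7 = 245
Δ = 2!·4!·2!/9! = 1/3780
Racah Σ t=0..2: t=0:+1/24 t=1:−1/4 t=2:+1/24 = -1/6
⇒ 3j(3 2 3; 0 0 0)² = 4/105, sgn +1
Racah Σ t=1..2: t=1:−1/8 t=2:+1/12 = -1/24
⇒ 3j(3 2 3; 0 1 -1)² = 1/210, sgn -1
4πI² = N·(3j₀)²·(3jₘ)² = 2/45
I = -1·√(0.0444444/4π) = -0.05947080
No selection rule forces the value: the integral is nonzero (none).

-0.059471 (none)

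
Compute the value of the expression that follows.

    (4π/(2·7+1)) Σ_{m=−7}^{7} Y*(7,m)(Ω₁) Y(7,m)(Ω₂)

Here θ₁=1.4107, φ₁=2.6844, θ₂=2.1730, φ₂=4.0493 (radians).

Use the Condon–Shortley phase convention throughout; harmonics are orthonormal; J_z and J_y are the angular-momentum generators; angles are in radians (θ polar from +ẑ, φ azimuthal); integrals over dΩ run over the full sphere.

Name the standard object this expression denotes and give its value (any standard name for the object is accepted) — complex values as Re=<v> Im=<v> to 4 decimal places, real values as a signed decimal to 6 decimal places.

Legendre polynomial (addition theorem), -0.157763

This sum is the spherical-harmonic addition theorem: it equals the Legendre polynomial P_l(cos γ) of the angle γ between the two directions.
Term-by-term m-sum for l=7 (normalisation 4π/15 = 0.837758):
  m=-7: Y*=(0.456170, -0.026834)  Y=(-0.128747, 0.009126)  product (-0.058486, 0.007618)
  m=-6: Y*=(-0.254466, -0.107118)  Y=(-0.222325, -0.246511)  product (0.030168, 0.086544)
  m=-5: Y*=(-0.151080, -0.173944)  Y=(0.076506, -0.435620)  product (-0.087332, 0.052506)
  m=-4: Y*=(0.075680, 0.286824)  Y=(0.198240, -0.105545)  product (0.045275, 0.048872)
  m=-3: Y*=(-0.029810, 0.147650)  Y=(-0.195425, -0.086913)  product (0.018658, -0.026264)
  m=-2: Y*=(0.182419, -0.236795)  Y=(-0.081236, -0.325442)  product (-0.091882, -0.040131)
  m=-1: Y*=(0.106481, -0.052384)  Y=(-0.049430, 0.063286)  product (-0.001948, 0.009328)
  m=+0: Y*=(-0.298647, -0.000000)  Y=(-0.344136, 0.000000)  product (0.102775, 0.000000)
  m=+1: Y*=(-0.106481, -0.052384)  Y=(0.049430, 0.063286)  product (-0.001948, -0.009328)
  m=+2: Y*=(0.182419, 0.236795)  Y=(-0.081236, 0.325442)  product (-0.091882, 0.040131)
  m=+3: Y*=(0.029810, 0.147650)  Y=(0.195425, -0.086913)  product (0.018658, 0.026264)
  m=+4: Y*=(0.075680, -0.286824)  Y=(0.198240, 0.105545)  product (0.045275, -0.048872)
  m=+5: Y*=(0.151080, -0.173944)  Y=(-0.076506, -0.435620)  product (-0.087332, -0.052506)
  m=+6: Y*=(-0.254466, 0.107118)  Y=(-0.222325, 0.246511)  product (0.030168, -0.086544)
  m=+7: Y*=(-0.456170, -0.026834)  Y=(0.128747, 0.009126)  product (-0.058486, -0.007618)
Total Σ_m = (-0.188316, -0.000000). Multiply by 0.837758: (-0.157763, -0.000000). P_7(cos γ) = -0.157763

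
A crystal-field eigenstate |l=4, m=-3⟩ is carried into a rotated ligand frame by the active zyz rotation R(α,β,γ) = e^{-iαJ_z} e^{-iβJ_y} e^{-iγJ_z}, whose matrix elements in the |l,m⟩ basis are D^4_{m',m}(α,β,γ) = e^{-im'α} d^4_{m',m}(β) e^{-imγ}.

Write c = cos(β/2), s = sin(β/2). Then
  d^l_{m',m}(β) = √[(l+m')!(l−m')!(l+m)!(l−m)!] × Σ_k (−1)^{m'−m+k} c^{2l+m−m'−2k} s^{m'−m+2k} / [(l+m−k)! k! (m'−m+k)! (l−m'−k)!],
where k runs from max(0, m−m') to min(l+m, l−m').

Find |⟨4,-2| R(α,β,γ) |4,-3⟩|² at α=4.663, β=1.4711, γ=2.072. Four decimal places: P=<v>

D^4_{-2,-3}(4.6630,1.4711,2.0720) = e^{-i·-2·4.6630}·d^4_{-2,-3}(1.4711)·e^{-i·-3·2.0720}. Compute d first:
c=cos(1.471100/2)=0.741462, s=sin(1.471100/2)=0.670995; N=√[2·720·1·5040]=2693.993318
Admissible k: 0..1 (factorial args all ≥0)
  k=0: (−1)^1·2693.9933/(720)·0.7415^7·0.6710^1 = -0.309318
  k=1: (−1)^2·2693.9933/(240)·0.7415^5·0.6710^3 = +0.759954
d^4_{-2,-3}(1.4711) = -0.309318 +0.759954 = +0.450636
|D^4_{-2,-3}|² = |d^4_{-2,-3}(β)|² = (+0.450636)² = 0.203073 (the z-rotation phases have unit modulus)

P=0.2031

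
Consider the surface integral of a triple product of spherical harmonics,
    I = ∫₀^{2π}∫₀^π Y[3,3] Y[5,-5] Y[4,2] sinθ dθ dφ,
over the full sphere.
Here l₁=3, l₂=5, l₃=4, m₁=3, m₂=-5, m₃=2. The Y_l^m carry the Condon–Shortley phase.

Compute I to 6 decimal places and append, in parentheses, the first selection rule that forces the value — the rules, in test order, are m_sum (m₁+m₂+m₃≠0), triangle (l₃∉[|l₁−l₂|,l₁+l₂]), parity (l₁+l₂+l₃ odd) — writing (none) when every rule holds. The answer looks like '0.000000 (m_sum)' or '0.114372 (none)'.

0.138791 (none)

Checks pass: Σm=0; 12 even; l₃=4∈[2,8].
(2·3+1)(2·5+1)(2·4+1) = 693
Δ: 4! 2! 6! / 13! → 1/180180
sum: t=1:−1/576 t=2:+1/144 t=3:−1/576 = 1/288
3j²(3 5 4; 0 0 0) = Δ·Π!·Σ² = 20/1001  (sign +1)
sum: t=0:+1/34560 = 1/34560
3j²(3 5 4; 3 -5 2) = Δ·Π!·Σ² = 5/286  (sign +1)
combine: 4πI² = 693·20/1001·5/286 = 450/1859
take √, sign +1: I = 0.13879110
No selection rule forces the value: the integral is nonzero (none).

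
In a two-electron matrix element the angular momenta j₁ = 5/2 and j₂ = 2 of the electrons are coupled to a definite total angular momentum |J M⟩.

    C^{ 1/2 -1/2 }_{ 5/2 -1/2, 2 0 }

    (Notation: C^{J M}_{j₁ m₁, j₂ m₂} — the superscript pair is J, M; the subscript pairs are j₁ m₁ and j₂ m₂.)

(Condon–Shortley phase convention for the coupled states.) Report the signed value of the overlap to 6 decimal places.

+0.447214

√[2·4!1!0!/6! · 2!3!2!2!0!1!] = √(16/5)
  +(−1)^2/∏(2,2,1,0,0,0)! = 1/4  (running 1/4)
⟨..|..⟩ = √(16/5)·(1/4) = +0.447214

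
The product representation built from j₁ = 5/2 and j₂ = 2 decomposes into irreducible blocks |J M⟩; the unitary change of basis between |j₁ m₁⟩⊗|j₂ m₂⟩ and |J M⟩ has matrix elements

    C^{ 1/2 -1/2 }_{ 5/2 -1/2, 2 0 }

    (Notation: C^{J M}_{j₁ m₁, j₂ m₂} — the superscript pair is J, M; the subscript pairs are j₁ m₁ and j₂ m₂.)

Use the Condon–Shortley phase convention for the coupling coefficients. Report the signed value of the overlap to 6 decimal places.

√[2·4!1!0!/6! · 2!3!2!2!0!1!] = √(16/5)
  +(−1)^2/∏(2,2,1,0,0,0)! = 1/4  (running 1/4)
⟨..|..⟩ = √(16/5)·(1/4) = +0.447214

+√(1/5) ≈ +0.447214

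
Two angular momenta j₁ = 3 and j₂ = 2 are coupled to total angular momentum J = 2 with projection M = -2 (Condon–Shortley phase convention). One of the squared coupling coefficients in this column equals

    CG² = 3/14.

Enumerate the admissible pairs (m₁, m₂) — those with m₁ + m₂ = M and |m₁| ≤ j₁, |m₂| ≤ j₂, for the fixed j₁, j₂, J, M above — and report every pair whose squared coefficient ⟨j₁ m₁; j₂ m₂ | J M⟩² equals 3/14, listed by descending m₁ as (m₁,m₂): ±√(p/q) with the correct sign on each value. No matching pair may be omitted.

(-1,-1): −√(3/14)

Admissible pairs with m₁+m₂ = M = -2: (-3,1), (-2,0), (-1,-1), (0,-2)
  (m₁,m₂)=(0,-2): CG² = 1/14, CG = +√(1/14)
  (m₁,m₂)=(-1,-1): CG² = 3/14, CG = −√(3/14)   ← matches the target
  (m₁,m₂)=(-2,0): CG² = 5/14, CG = +√(5/14)
  (m₁,m₂)=(-3,1): CG² = 5/14, CG = −√(5/14)
Pairs with CG² = 3/14: (-1,-1): −√(3/14)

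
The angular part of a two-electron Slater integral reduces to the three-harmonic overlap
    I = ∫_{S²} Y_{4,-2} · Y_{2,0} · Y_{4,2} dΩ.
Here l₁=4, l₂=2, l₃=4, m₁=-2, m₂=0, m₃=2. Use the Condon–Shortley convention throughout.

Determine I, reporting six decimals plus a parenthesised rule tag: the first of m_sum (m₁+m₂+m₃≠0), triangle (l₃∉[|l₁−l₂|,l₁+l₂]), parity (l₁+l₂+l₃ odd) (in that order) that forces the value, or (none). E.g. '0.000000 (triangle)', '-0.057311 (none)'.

0.065536 (none)

Rules hold: Σm=0, L=10 even, 2≤4≤6.
N = 9·5·9 = 405
Δ = 2!·6!·2!/11! = 1/13860
Racah Σ t=0..2: t=0:+1/192 t=1:−1/36 t=2:+1/192 = -5/288
⇒ 3j(4 2 4; 0 0 0)² = 20/693, sgn -1
Racah Σ t=0..2: t=0:+1/2880 t=1:−1/120 t=2:+1/192 = -1/360
⇒ 3j(4 2 4; -2 0 2)² = 16/3465, sgn -1
4πI² = N·(3j₀)²·(3jₘ)² = 320/5929
I = +1·√(0.053972/4π) = 0.06553591
No selection rule forces the value: the integral is nonzero (none).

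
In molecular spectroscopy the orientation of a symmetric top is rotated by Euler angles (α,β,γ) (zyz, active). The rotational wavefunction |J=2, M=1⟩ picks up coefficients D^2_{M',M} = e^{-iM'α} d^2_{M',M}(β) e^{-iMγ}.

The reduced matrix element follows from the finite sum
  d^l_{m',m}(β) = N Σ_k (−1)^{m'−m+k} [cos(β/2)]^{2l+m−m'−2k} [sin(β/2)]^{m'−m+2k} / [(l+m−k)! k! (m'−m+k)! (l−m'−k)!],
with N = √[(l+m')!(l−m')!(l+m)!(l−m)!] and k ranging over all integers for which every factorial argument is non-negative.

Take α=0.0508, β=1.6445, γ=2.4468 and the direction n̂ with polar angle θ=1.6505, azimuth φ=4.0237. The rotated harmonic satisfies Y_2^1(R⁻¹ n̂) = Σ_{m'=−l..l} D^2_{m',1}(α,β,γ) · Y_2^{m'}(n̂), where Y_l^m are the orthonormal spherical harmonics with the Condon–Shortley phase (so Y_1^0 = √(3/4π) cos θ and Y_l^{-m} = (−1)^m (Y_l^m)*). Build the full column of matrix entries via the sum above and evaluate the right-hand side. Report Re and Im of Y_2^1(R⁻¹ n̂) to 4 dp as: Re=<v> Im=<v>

Need the full column D^2_{m',1} for m'=−2..2 at α=0.0508, β=1.6445, γ=2.4468.
cos(β/2)=0.680574, sin(β/2)=0.732679
d^2_{-2,1}: single k=3 term ⇒ +0.535361;  D = -0.374373-0.382697i
d^2_{-1,1}: k∈[2..3] ⇒ +0.745933 -0.288174 = +0.457759;  D = -0.336309-0.310547i
d^2_{0,1}: k∈[1..2] ⇒ +0.565739 -0.655681 = -0.089942;  D = +0.069092+0.057583i
d^2_{1,1}: k∈[0..1] ⇒ +0.214537 -0.745933 = -0.531396;  D = +0.424960+0.319047i
d^2_{2,1}: single k=0 term ⇒ -0.461924;  D = +0.383009+0.258221i
Y_2^{m'}(θ=1.6505,φ=4.0237) and Σ D·Y over m':
  (-0.3744-0.3827i)·(-0.0738-0.3767i)  (-0.3363-0.3105i)·(+0.0390-0.0473i)  (+0.0691+0.0576i)·(-0.3094+0.0000i)  (+0.4250+0.3190i)·(-0.0390-0.0473i)  (+0.3830+0.2582i)·(-0.0738+0.3767i)
Y_2^1(R⁻¹ n̂) = -0.292689+0.247919i

Re=-0.2927 Im=0.2479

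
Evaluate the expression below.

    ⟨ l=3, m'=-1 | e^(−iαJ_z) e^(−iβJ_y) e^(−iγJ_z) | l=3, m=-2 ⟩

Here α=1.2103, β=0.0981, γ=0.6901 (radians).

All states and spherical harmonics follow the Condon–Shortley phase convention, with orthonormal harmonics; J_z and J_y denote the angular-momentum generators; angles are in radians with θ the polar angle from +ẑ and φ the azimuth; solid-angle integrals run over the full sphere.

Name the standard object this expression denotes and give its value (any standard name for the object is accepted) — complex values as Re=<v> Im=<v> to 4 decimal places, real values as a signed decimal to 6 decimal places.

This is a Wigner D-matrix element — the rotation-matrix element ⟨l m'| R(α,β,γ) |l m⟩ in the angular-momentum basis.
First d^3_{-1,-2}(β=0.0981), then the phase factors e^{-i(-1)α} and e^{-i(-2)γ}:
c=cos(0.098100/2)=0.998797, s=sin(0.098100/2)=0.049030; N=√[2·24·1·120]=75.894664
Admissible k: 0..1 (factorial args all ≥0)
  k=0: (−1)^1·75.8947/(24)·0.9988^5·0.0490^1 = -0.154117
  k=1: (−1)^2·75.8947/(12)·0.9988^3·0.0490^3 = +0.000743
d^3_{-1,-2}(0.0981) = -0.154117 +0.000743 = -0.153375
D = (+0.352739+0.935722i)·(-0.153375)·(+0.189444+0.981891i) = +0.130668-0.080310i

Wigner D-matrix element, Re=0.1307 Im=-0.0803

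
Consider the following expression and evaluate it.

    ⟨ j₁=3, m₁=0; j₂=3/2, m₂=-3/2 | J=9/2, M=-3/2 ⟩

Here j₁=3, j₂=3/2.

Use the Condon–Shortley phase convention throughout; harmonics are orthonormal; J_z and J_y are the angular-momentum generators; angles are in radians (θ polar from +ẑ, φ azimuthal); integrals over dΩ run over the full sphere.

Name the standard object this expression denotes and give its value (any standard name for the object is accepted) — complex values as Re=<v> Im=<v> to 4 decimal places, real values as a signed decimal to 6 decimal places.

This is a Clebsch–Gordan (vector-coupling) coefficient.
√[10·0!6!3!/10! · 3!3!0!3!3!6!] = √(77760/7)
  +(−1)^0/∏(0,0,3,0,3,3)! = 1/216  (running 1/216)
⟨..|..⟩ = √(77760/7)·(1/216) = +0.487950

Clebsch–Gordan coefficient, +√(5/21) ≈ +0.487950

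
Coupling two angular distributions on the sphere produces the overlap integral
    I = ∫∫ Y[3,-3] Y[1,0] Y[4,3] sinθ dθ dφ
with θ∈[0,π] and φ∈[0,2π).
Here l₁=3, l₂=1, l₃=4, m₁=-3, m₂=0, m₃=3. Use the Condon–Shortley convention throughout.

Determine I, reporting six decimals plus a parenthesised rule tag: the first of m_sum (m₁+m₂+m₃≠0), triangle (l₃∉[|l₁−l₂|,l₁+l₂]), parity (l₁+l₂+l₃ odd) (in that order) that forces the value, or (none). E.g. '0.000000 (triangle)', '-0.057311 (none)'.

m-sum 0 ✓  L=8 even ✓  2≤4≤4 ✓
Π(2lᵢ+1) = 7×3×9 = 189
triangle coeff Δ(3,1,4) = 1/252
Σ_t [0,0]: t=0:+1/36 = 1/36
(3j)²=4/63 [(3 1 4; 0 0 0)], sign=+1
Σ_t [0,0]: t=0:+1/720 = 1/720
(3j)²=1/36 [(3 1 4; -3 0 3)], sign=-1
⇒ 4πI² = 1/3
I = (-1)√(1/3/(4π)) = -0.16286750
No selection rule forces the value: the integral is nonzero (none).

-0.162868 (none)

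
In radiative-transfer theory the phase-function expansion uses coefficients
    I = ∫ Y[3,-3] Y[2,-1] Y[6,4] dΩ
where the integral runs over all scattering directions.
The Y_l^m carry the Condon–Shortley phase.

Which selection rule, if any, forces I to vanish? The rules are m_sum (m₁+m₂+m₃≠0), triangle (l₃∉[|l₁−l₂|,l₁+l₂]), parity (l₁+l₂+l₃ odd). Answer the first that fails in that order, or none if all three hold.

triangle

m₁+m₂+m₃ = -3 − 1 + 4 = 0  ✓
triangle: need |l₁−l₂| ≤ l₃ ≤ l₁+l₂ = [1,5]; l₃=6 is outside  ✗
parity: l₁+l₂+l₃ = 11 is odd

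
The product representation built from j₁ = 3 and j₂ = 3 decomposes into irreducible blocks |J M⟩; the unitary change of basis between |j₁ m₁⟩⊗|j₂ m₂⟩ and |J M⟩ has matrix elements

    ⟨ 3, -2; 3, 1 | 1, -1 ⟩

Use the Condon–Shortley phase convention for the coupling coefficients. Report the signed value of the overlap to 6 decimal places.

+√(5/28) = +0.422577

√[3·5!1!1!/8! · 1!5!4!2!0!2!] = √(720/7)
  +(−1)^4/∏(4,1,1,0,0,1)! = 1/24  (running 1/24)
⟨..|..⟩ = √(720/7)·(1/24) = +0.422577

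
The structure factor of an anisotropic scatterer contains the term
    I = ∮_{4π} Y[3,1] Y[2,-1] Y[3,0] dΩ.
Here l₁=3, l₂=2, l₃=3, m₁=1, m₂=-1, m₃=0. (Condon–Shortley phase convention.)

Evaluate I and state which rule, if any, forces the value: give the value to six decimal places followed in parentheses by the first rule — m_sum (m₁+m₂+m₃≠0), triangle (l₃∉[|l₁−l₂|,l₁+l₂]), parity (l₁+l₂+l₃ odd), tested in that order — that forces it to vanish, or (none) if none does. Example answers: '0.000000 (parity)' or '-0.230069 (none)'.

-0.059471 (none)

Checks pass: Σm=0; 8 even; l₃=3∈[1,5].
(2·3+1)(2·2+1)(2·3+1) = 245
Δ: 2! 4! 2! / 9! → 1/3780
sum: t=0:+1/24 t=1:−1/4 t=2:+1/24 = -1/6
3j²(3 2 3; 0 0 0) = Δ·Π!·Σ² = 4/105  (sign +1)
sum: t=0:+1/8 t=1:−1/12 = 1/24
3j²(3 2 3; 1 -1 0) = Δ·Π!·Σ² = 1/210  (sign -1)
combine: 4πI² = 245·4/105·1/210 = 2/45
take √, sign -1: I = -0.05947080
No selection rule forces the value: the integral is nonzero (none).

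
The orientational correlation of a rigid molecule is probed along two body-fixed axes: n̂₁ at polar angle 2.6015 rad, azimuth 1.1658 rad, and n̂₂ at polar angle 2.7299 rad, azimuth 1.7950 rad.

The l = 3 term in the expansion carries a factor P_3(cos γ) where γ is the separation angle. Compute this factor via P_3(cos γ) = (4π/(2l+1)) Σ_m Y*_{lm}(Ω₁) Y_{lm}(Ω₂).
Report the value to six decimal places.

0.730927

Addition theorem: P_3(cos γ) = (4π/7) Σ_m Y*_{lm}(Ω₁) Y_{lm}(Ω₂), m = −3…3:
  m=-3: (-0.053176-0.019761i) × (+0.016656+0.020912i) = -0.000472-0.001441i  (running Σ = -0.000472-0.001441i)
  m=-2: (+0.159804-0.167864i) × (+0.135149-0.065019i) = +0.010683-0.033077i  (running Σ = +0.010210-0.034518i)
  m=-1: (+0.175347+0.409026i) × (-0.091990-0.403398i) = +0.148870-0.108361i  (running Σ = +0.159081-0.142879i)
  m=0: (-0.216972-0.000000i) × (-0.410174+0.000000i) = +0.088996+0.000000i  (running Σ = +0.248077-0.142879i)
  m=1: (-0.175347+0.409026i) × (+0.091990-0.403398i) = +0.148870+0.108361i  (running Σ = +0.396947-0.034518i)
  m=2: (+0.159804+0.167864i) × (+0.135149+0.065019i) = +0.010683+0.033077i  (running Σ = +0.407630-0.001441i)
  m=3: (+0.053176-0.019761i) × (-0.016656+0.020912i) = -0.000472+0.001441i  (running Σ = +0.407157-0.000000i)
Σ over m = +0.407157-0.000000i; ×(4π/7) → +0.730927-0.000000i. Real part: 0.730927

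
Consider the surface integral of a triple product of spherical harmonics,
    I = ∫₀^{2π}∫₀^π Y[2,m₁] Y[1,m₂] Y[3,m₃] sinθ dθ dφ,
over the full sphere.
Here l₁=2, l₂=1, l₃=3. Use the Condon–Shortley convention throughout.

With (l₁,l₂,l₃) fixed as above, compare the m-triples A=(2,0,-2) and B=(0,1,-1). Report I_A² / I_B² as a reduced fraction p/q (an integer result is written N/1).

Shared (l₁,l₂,l₃)=(2,1,3): N and (l;000)² cancel in I_A²/I_B².
A: Δ = 0!·4!·2!/7! = 1/105; Racah Σ t=0..0: t=0:+1/24 = 1/24; ⇒ 3j(2 1 3; 2 0 -2)² = 1/21, sgn -1
B: Δ = 0!·4!·2!/7! = 1/105; Racah Σ t=0..0: t=0:+1/8 = 1/8; ⇒ 3j(2 1 3; 0 1 -1)² = 2/35, sgn +1
I_A²/I_B² = (1/21)/(2/35) = 5/6

5/6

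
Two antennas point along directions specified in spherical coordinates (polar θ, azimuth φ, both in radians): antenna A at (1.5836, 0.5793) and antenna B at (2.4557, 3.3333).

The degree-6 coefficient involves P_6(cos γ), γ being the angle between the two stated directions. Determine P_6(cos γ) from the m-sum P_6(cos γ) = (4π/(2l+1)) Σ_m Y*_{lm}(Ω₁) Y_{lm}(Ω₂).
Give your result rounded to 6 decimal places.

0.224082

Addition theorem: P_6(cos γ) = (4π/13) Σ_m Y*_{lm}(Ω₁) Y_{lm}(Ω₂), m = −6…6:
  term(m=-6) = -0.01032 + 0.01097j   from Y*(Ω₁)=-0.45613 - 0.15838j, Y(Ω₂)=0.01273 - 0.02847j
  term(m=-5) = 0.00101 - 0.00264j   from Y*(Ω₁)=0.02078 - 0.00520j, Y(Ω₂)=0.07586 - 0.10801j
  term(m=-4) = -0.00233 - 0.11418j   from Y*(Ω₁)=0.24174 - 0.26137j, Y(Ω₂)=0.23101 - 0.22258j
  term(m=-3) = 0.00456 + 0.01054j   from Y*(Ω₁)=-0.00416 + 0.02465j, Y(Ω₂)=0.38553 - 0.24991j
  term(m=-2) = 0.06227 + 0.06101j   from Y*(Ω₁)=0.13007 + 0.29749j, Y(Ω₂)=0.24902 - 0.10045j
  term(m=-1) = 0.00557 + 0.00227j   from Y*(Ω₁)=-0.02205 - 0.01442j, Y(Ω₂)=-0.22419 + 0.04351j
  term(m=+0) = 0.11028 + 0.00000j   from Y*(Ω₁)=-0.31675 + 0.00000j, Y(Ω₂)=-0.34816 + 0.00000j
  term(m=+1) = 0.00557 - 0.00227j   from Y*(Ω₁)=0.02205 - 0.01442j, Y(Ω₂)=0.22419 + 0.04351j
  term(m=+2) = 0.06227 - 0.06101j   from Y*(Ω₁)=0.13007 - 0.29749j, Y(Ω₂)=0.24902 + 0.10045j
  term(m=+3) = 0.00456 - 0.01054j   from Y*(Ω₁)=0.00416 + 0.02465j, Y(Ω₂)=-0.38553 - 0.24991j
  term(m=+4) = -0.00233 + 0.11418j   from Y*(Ω₁)=0.24174 + 0.26137j, Y(Ω₂)=0.23101 + 0.22258j
  term(m=+5) = 0.00101 + 0.00264j   from Y*(Ω₁)=-0.02078 - 0.00520j, Y(Ω₂)=-0.07586 - 0.10801j
  term(m=+6) = -0.01032 - 0.01097j   from Y*(Ω₁)=-0.45613 + 0.15838j, Y(Ω₂)=0.01273 + 0.02847j
Accumulated sum 0.23181 - 0.00000j; after 4π/(2l+1) scaling, 0.22408 - 0.00000j ⇒ P_6 = 0.224082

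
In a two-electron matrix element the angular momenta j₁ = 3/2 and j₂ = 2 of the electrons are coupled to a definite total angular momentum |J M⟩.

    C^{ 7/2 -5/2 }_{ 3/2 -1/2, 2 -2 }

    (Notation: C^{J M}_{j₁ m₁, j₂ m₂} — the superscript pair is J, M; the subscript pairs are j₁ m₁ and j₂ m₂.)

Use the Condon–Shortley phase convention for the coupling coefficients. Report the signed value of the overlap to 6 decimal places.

√[8·0!3!4!/8! · 1!2!0!4!1!6!] = √(6912/7)
  +(−1)^0/∏(0,0,2,0,1,4)! = 1/48  (running 1/48)
⟨..|..⟩ = √(6912/7)·(1/48) = +0.654654

+0.654654  (= +√(3/7))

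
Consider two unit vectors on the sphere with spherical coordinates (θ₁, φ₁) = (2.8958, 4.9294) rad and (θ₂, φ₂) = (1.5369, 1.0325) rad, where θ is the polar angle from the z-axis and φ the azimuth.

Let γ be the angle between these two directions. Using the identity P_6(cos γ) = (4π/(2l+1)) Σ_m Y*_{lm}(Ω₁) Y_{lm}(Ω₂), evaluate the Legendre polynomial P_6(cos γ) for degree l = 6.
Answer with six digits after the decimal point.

Expand P_6 via completeness: Σ_{m} conj(Y_{6,m}) at Ω₁ times Y_{6,m} at Ω₂ —
  m=-6: Y*=-0.00003 - 0.00010j  Y=0.47955 + 0.04240j  product -0.00001 - 0.00005j
  m=-5: Y*=-0.00122 + 0.00065j  Y=0.02460 + 0.05092j  product -0.00006 - 0.00005j
  m=-4: Y*=0.00756 + 0.00892j  Y=0.19331 - 0.29353j  product 0.00408 - 0.00049j
  m=-3: Y*=0.04054 - 0.05321j  Y=0.06577 + 0.00290j  product 0.00282 - 0.00338j
  m=-2: Y*=-0.23223 - 0.10764j  Y=-0.15113 - 0.28049j  product 0.00491 + 0.08141j
  m=-1: Y*=-0.12528 + 0.56821j  Y=0.03552 - 0.05949j  product 0.02935 + 0.02764j
  m=+0: Y*=0.46598 + 0.00000j  Y=-0.31021 + 0.00000j  product -0.14455 + 0.00000j
  m=+1: Y*=0.12528 + 0.56821j  Y=-0.03552 - 0.05949j  product 0.02935 - 0.02764j
  m=+2: Y*=-0.23223 + 0.10764j  Y=-0.15113 + 0.28049j  product 0.00491 - 0.08141j
  m=+3: Y*=-0.04054 - 0.05321j  Y=-0.06577 + 0.00290j  product 0.00282 + 0.00338j
  m=+4: Y*=0.00756 - 0.00892j  Y=0.19331 + 0.29353j  product 0.00408 + 0.00049j
  m=+5: Y*=0.00122 + 0.00065j  Y=-0.02460 + 0.05092j  product -0.00006 + 0.00005j
  m=+6: Y*=-0.00003 + 0.00010j  Y=0.47955 - 0.04240j  product -0.00001 + 0.00005j
Total Σ_m = -0.06238 + 0.00000j. Multiply by 0.966644: -0.06030 + 0.00000j. P_6(cos γ) = -0.060298

-0.060298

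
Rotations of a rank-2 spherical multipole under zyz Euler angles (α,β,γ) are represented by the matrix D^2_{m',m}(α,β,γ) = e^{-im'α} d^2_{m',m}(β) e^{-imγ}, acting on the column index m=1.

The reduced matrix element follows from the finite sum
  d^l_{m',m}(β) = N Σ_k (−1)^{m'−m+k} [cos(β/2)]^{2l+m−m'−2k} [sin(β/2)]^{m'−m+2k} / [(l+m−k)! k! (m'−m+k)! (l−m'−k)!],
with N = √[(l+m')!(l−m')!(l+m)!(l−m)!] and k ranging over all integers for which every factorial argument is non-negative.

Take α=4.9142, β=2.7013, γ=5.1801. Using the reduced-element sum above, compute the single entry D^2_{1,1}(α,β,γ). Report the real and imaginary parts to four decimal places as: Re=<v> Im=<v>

Split into d^2_{1,1}(β=2.7013) × two z-phases.
With c≡cos(β/2)=0.218372 and s≡sin(β/2)=0.975866, N=[6·1·6·1]^{1/2}=6.000000
Admissible k: 0..1 (factorial args all ≥0)
  k=0: (−1)^0·6.0000/(6)·0.2184^4·0.9759^0 = +0.002274
  k=1: (−1)^1·6.0000/(2)·0.2184^2·0.9759^2 = -0.136238
d^2_{1,1}(2.7013) = +0.002274 -0.136238 = -0.133964
Phases: e^{-i·(1)·4.9142}=+0.200444+0.979705i, e^{-i·(1)·5.1801}=+0.450844+0.892603i ⇒ D=+0.105043-0.083139i

Re=0.1050 Im=-0.0831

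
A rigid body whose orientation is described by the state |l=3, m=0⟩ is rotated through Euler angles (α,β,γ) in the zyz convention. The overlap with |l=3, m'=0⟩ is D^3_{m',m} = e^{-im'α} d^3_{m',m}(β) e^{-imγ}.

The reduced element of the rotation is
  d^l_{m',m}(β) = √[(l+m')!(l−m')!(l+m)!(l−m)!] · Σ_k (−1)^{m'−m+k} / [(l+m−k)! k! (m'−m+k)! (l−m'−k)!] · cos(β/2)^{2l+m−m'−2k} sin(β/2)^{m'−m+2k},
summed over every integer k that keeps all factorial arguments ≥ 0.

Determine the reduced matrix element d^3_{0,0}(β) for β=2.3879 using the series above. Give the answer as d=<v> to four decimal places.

d=0.1245

d^3_{0,0}(β=2.3879) via the finite sum:
With c≡cos(β/2)=0.367990 and s≡sin(β/2)=0.929830, N=[6·6·6·6]^{1/2}=36.000000
Admissible k: 0..3 (factorial args all ≥0)
  k=0: (−1)^0·36.0000/(36)·0.3680^6·0.9298^0 = +0.002483
  k=1: (−1)^1·36.0000/(4)·0.3680^4·0.9298^2 = -0.142690
  k=2: (−1)^2·36.0000/(4)·0.3680^2·0.9298^4 = +0.911021
  k=3: (−1)^3·36.0000/(36)·0.3680^0·0.9298^6 = -0.646280
d^3_{0,0}(2.3879) = +0.002483 -0.142690 +0.911021 -0.646280 = +0.124534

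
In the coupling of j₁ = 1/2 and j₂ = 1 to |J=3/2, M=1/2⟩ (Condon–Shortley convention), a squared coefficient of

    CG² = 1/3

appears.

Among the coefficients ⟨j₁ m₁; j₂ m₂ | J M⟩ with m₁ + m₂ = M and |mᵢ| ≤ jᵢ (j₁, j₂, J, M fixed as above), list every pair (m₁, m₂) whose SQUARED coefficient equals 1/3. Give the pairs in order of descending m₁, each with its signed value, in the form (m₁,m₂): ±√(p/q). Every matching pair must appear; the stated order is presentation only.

(-1/2,1): +√(1/3)

Admissible pairs with m₁+m₂ = M = 1/2: (-1/2,1), (1/2,0)
  (m₁,m₂)=(1/2,0): CG² = 2/3, CG = +√(2/3)
  (m₁,m₂)=(-1/2,1): CG² = 1/3, CG = +√(1/3)   ← matches the target
Pairs with CG² = 1/3: (-1/2,1): +√(1/3)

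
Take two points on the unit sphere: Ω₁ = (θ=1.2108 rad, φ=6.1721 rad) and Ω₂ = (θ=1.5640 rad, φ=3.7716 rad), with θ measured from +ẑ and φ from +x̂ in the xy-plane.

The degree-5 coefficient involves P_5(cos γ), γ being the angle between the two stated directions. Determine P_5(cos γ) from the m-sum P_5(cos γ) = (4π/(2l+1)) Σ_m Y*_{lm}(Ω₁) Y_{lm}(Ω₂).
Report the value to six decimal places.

0.345657

Summing Y*_{l m}(θ₁,φ₁)·Y_{l m}(θ₂,φ₂) over m ∈ [−5, 5]; prefactor 4π/(2·5+1) = 1.142397:
  [-5]  conj(Y_{5,-5})(Ω₁) = +0.283164-0.175730i ; Y_{5,-5}(Ω₂) = +0.464062-0.003919i ; Δ = +0.130717-0.082659i
  [-4]  conj(Y_{5,-4})(Ω₁) = +0.358154-0.170515i ; Y_{5,-4}(Ω₂) = -0.008109-0.005808i ; Δ = -0.003894-0.000698i
  [-3]  conj(Y_{5,-3})(Ω₁) = +0.031315-0.010840i ; Y_{5,-3}(Ω₂) = -0.108515-0.328307i ; Δ = -0.006957-0.009105i
  [-2]  conj(Y_{5,-2})(Ω₁) = -0.320184+0.072330i ; Y_{5,-2}(Ω₂) = -0.003522+0.010964i ; Δ = +0.000335-0.003765i
  [-1]  conj(Y_{5,-1})(Ω₁) = -0.123313+0.013755i ; Y_{5,-1}(Ω₂) = -0.258622+0.188568i ; Δ = +0.029298-0.026810i
  [+0]  conj(Y_{5,0})(Ω₁) = +0.300069-0.000000i ; Y_{5,0}(Ω₂) = +0.011920+0.000000i ; Δ = +0.003577+0.000000i
  [+1]  conj(Y_{5,1})(Ω₁) = +0.123313+0.013755i ; Y_{5,1}(Ω₂) = +0.258622+0.188568i ; Δ = +0.029298+0.026810i
  [+2]  conj(Y_{5,2})(Ω₁) = -0.320184-0.072330i ; Y_{5,2}(Ω₂) = -0.003522-0.010964i ; Δ = +0.000335+0.003765i
  [+3]  conj(Y_{5,3})(Ω₁) = -0.031315-0.010840i ; Y_{5,3}(Ω₂) = +0.108515-0.328307i ; Δ = -0.006957+0.009105i
  [+4]  conj(Y_{5,4})(Ω₁) = +0.358154+0.170515i ; Y_{5,4}(Ω₂) = -0.008109+0.005808i ; Δ = -0.003894+0.000698i
  [+5]  conj(Y_{5,5})(Ω₁) = -0.283164-0.175730i ; Y_{5,5}(Ω₂) = -0.464062-0.003919i ; Δ = +0.130717+0.082659i
Σ over m = +0.302572+0.000000i; ×(4π/11) → +0.345657+0.000000i. Real part: 0.345657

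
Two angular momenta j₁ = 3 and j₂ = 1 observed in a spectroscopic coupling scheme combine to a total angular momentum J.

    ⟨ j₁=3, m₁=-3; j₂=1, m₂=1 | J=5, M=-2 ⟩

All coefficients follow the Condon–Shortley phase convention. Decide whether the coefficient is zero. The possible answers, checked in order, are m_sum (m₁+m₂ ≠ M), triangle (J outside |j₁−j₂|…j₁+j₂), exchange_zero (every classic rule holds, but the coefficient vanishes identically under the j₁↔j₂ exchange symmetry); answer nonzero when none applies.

triangle

m-sum: m₁+m₂ = -3+1 = -2, M = -2  ✓
triangle: need |j₁−j₂| ≤ J ≤ j₁+j₂, i.e. J ∈ [2, 4]; J = 5 is outside ✗ ⇒ coefficient is 0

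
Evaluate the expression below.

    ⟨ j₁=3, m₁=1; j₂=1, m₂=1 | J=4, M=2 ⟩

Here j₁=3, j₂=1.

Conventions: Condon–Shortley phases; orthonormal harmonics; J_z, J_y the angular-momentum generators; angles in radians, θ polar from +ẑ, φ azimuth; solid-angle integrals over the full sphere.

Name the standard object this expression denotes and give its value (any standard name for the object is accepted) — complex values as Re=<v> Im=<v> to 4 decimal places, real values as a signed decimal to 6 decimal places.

Clebsch–Gordan coefficient, +√(15/28) ≈ +0.731925

This is a Clebsch–Gordan (vector-coupling) coefficient.
j₁+j₂−J=0  J+j₁−j₂=6  J−j₁+j₂=2  j₁+j₂+J+1=9
(j₁±m₁, j₂±m₂, J±M) = (4,2,2,0,6,2)
P² = 34560/7
sum k=0..0:
  [0] +1/96 = 1/96
S = 1/96
C² = P²·S² = 15/28 ; C = +0.731925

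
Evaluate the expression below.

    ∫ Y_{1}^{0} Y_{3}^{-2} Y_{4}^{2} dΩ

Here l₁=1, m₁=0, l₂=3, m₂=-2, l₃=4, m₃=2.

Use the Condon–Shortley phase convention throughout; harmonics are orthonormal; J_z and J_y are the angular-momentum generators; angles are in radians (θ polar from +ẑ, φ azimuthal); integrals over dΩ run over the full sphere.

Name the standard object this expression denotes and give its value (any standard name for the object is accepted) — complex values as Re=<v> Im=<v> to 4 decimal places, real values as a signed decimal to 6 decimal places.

This is a Gaunt coefficient — the integral of a triple product of spherical harmonics over the sphere.
Rules hold: Σm=0, L=8 even, 2≤4≤4.
N = 3·7·9 = 189
Δ = 0!·2!·6!/9! = 1/252
Racah Σ t=0..0: t=0:+1/36 = 1/36
⇒ 3j(1 3 4; 0 0 0)² = 4/63, sgn +1
Racah Σ t=0..0: t=0:+1/120 = 1/120
⇒ 3j(1 3 4; 0 -2 2)² = 1/21, sgn +1
4πI² = N·(3j₀)²·(3jₘ)² = 4/7
I = +1·√(0.571429/4π) = 0.21324362

Gaunt coefficient, +0.213244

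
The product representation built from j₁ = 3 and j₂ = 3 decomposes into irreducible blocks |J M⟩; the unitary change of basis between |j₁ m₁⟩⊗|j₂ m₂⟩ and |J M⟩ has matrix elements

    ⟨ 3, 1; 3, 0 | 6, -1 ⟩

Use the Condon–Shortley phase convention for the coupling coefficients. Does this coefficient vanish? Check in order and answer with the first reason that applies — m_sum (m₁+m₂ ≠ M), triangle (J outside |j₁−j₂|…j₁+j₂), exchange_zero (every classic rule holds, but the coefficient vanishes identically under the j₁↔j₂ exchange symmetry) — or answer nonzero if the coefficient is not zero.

m-sum: m₁+m₂ = 1+0 = 1, M = -1  ✗ ⇒ coefficient is 0

m_sum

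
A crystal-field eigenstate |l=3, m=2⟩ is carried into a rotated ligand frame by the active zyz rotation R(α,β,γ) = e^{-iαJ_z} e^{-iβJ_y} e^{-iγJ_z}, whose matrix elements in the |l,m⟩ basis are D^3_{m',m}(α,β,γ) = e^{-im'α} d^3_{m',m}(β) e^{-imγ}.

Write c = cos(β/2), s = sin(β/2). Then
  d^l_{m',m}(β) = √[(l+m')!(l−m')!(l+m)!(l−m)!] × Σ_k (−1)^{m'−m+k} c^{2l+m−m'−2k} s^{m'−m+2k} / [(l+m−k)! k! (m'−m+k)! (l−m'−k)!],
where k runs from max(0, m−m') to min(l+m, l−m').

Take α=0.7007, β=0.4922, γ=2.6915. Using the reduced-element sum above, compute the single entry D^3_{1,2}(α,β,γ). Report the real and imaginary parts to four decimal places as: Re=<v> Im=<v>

First d^3_{1,2}(β=0.4922), then the phase factors e^{-i(1)α} and e^{-i(2)γ}:
Half-angle: c=0.969870, s=0.243623. N=√(24·2·120·1)=75.894664
Admissible k: 1..2 (factorial args all ≥0)
  k=1: (−1)^0·75.8947/(24)·0.9699^5·0.2436^1 = +0.661129
  k=2: (−1)^1·75.8947/(12)·0.9699^3·0.2436^3 = -0.083431
d^3_{1,2}(0.4922) = +0.661129 -0.083431 = +0.577698
Attach z-rotation phases: D = e^{-i(1)(0.7007)}·(+0.577698)·e^{-i(2)(2.6915)} = +0.566242+0.114480i

Re=0.5662 Im=0.1145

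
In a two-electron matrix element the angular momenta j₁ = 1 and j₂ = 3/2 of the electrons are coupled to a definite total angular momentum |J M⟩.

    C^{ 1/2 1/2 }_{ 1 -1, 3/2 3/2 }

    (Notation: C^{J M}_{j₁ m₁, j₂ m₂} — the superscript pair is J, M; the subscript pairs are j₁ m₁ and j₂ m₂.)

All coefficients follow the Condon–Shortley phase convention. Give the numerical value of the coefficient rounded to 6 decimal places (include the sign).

+0.707107  (= +√(1/2))

j₁+j₂−J=2  J+j₁−j₂=0  J−j₁+j₂=1  j₁+j₂+J+1=4
(j₁±m₁, j₂±m₂, J±M) = (0,2,3,0,1,0)
P² = 2
sum k=2..2:
  [2] +1/2 = 1/2
S = 1/2
C² = P²·S² = 1/2 ; C = +0.707107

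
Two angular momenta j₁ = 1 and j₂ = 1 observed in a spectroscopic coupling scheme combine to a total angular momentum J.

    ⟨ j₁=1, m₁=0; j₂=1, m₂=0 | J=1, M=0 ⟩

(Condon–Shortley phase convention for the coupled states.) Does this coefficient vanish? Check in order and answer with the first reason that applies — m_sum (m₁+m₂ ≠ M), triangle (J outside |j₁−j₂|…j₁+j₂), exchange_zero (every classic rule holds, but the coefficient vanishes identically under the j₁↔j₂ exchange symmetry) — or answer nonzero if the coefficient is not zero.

exchange_zero

m-sum: m₁+m₂ = 0+0 = 0, M = 0  ✓
triangle: |j₁−j₂| = 0 ≤ J = 1 ≤ j₁+j₂ = 2  ✓
exchange: j₁=j₂ and m₁=m₂, and (−1)^(j₁+j₂−J) = (−1)^1 = −1 forces ⟨j₁m₁;j₂m₂|JM⟩ = −⟨j₂m₂;j₁m₁|JM⟩ = −⟨j₁m₁;j₂m₂|JM⟩ ⇒ the coefficient vanishes identically
Racah sum check: Σ_k collapses to 0 ⇒ CG = 0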